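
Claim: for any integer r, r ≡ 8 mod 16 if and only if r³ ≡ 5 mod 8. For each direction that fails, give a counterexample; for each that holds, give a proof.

(⟹) This fails: take r = 8. Then 8 ≡ 8 (mod 16), but 8³ = 512 ≡ 0 (mod 8), not 5.

(⟸) This fails: take r = 5. Then 5³ = 125 ≡ 5 (mod 8), yet 5 ≡ 5 (mod 16), not 8.

(⇒) fails and (⇐) fails.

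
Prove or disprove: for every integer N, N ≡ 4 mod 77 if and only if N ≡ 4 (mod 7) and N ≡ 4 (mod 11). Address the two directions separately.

Both directions hold; the statement is true.

(⟹) Suppose N ≡ 4 (mod 77); write N = 77j + 4. Since 7 ∣ 77, reducing mod 7 gives N ≡ 4 (mod 7); since 11 ∣ 77, reducing mod 11 gives N ≡ 4 (mod 11).

(⟸) Conversely, if N ≡ 4 (mod 7) and N ≡ 4 (mod 11), then by the Chinese remainder theorem N ≡ 4 (mod 77). This is exactly N ≡ 4 (mod 77).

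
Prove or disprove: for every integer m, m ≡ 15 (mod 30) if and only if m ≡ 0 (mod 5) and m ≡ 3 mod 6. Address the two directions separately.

(⟹) Suppose m ≡ 15 (mod 30); write m = 30j + 15. Since 5 ∣ 30, reducing mod 5 gives m ≡ 15 ≡ 0 (mod 5); since 6 ∣ 30, reducing mod 6 gives m ≡ 15 ≡ 3 (mod 6).

(⟸) Conversely, if m ≡ 0 (mod 5) and m ≡ 3 (mod 6), then by the Chinese remainder theorem m ≡ 15 (mod 30). This is exactly m ≡ 15 (mod 30).

Both directions hold; the statement is true.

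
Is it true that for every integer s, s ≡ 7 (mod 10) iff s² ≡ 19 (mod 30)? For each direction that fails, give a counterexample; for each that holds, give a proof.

(⇒) fails and (⇐) fails.

[⇒] This fails: take s = 27. Then 27 ≡ 7 (mod 10), but 27² = 729 ≡ 9 (mod 30), not 19.

[⇐] This fails: take s = 13. Then 13² = 169 ≡ 19 (mod 30), yet 13 ≡ 3 (mod 10), not 7.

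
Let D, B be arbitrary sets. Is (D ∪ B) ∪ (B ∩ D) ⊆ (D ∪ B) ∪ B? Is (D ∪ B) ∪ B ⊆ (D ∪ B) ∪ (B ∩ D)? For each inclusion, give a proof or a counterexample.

Both inclusions hold; the sets are equal.

(⟹) Let x ∈ (D ∪ B) ∪ (B ∩ D). Then either x ∈ D and x ∉ B; or x ∈ B and x ∉ D; or x ∈ D ∩ B. In each case x ∈ (D ∪ B) ∪ B, so (D ∪ B) ∪ (B ∩ D) ⊆ (D ∪ B) ∪ B.

(⟸) Let x ∈ (D ∪ B) ∪ B. Then either x ∈ D and x ∉ B; or x ∈ B and x ∉ D; or x ∈ D ∩ B. In each case x ∈ (D ∪ B) ∪ (B ∩ D), so (D ∪ B) ∪ B ⊆ (D ∪ B) ∪ (B ∩ D).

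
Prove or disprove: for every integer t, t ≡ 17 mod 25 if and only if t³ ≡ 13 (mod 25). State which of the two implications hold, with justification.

(⟹) Suppose t ≡ 17 mod 25. Write t = 25j + 17. Then (25j + 17)³ = 15625j³ + 31875j² + 21675j + 4913 = 25(625j³ + 1275j² + 867j + 196) + 13, so t³ ≡ 13 (mod 25).

(⟸) Conversely, suppose t³ ≡ 13 (mod 25). The only residue r in {0, …, 24} with r³ ≡ 13 (mod 25) is r = 17, so t ≡ 17 (mod 25).

Both directions hold; the statement is true.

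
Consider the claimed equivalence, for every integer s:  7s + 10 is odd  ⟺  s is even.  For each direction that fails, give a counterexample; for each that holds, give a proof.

(⟹) This fails: s = 3 gives 7s + 10 = 31, which is odd, but 3 is odd, not even.

(⟸) This also fails: s = 4 is even, but 7s + 10 = 38 is even, not odd.

Neither implication holds.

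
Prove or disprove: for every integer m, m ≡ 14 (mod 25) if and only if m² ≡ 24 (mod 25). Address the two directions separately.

Forward direction. This fails: take m = 14. Then 14 ≡ 14 (mod 25), but 14² = 196 ≡ 21 (mod 25), not 24.

Converse. This fails: take m = 7. Then 7² = 49 ≡ 24 (mod 25), yet 7 ≡ 7 (mod 25), not 14.

Both directions fail.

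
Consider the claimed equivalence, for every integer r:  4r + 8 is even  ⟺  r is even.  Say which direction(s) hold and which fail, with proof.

Only the reverse direction holds.

(⟹) This fails: take r = 3. Then 4r + 8 = 20, which is even, yet r = 3 is odd, not even.

(⟸) Suppose r is even. Since 4 is even, 4r is even for every r, so 4r + 8 has the same parity as 8, which is even. Hence 4r + 8 is even.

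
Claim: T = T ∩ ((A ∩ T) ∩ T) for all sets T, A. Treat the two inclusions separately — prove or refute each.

Forward inclusion. This inclusion fails. Take T = {1}, A = ∅; then 1 ∈ T but 1 ∉ T ∩ ((A ∩ T) ∩ T).

Reverse inclusion. Let x ∈ T ∩ ((A ∩ T) ∩ T). Then x ∈ T ∩ A, from which x ∈ T.

(⊆) fails; (⊇) holds.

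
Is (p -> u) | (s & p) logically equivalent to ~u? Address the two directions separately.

Neither direction holds.

(→) This fails. Under s = F, u = T, p = F, the left side is true but the right side is false.

(←) This fails. Under s = F, u = F, p = T, the left side is false but the right side is true.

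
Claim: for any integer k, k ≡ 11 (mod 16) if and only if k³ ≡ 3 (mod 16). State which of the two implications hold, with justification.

Forward direction. Suppose k ≡ 11 (mod 16). Write k = 16j + 11. Then (16j + 11)³ = 4096j³ + 8448j² + 5808j + 1331 = 16(256j³ + 528j² + 363j + 83) + 3, so k³ ≡ 3 (mod 16).

Converse. Suppose k³ ≡ 3 (mod 16). The only residue r in {0, …, 15} with r³ ≡ 3 (mod 16) is r = 11, so k ≡ 11 (mod 16).

Both implications hold.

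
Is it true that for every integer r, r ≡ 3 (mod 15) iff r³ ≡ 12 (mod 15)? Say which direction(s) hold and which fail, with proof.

(→) Suppose r ≡ 3 (mod 15). Write r = 15j + 3. Then (15j + 3)³ = 3375j³ + 2025j² + 405j + 27 = 15(225j³ + 135j² + 27j + 1) + 12, so r³ ≡ 12 (mod 15).

(←) Conversely, suppose r³ ≡ 12 (mod 15). The only residue r in {0, …, 14} with r³ ≡ 12 (mod 15) is r = 3, so r ≡ 3 (mod 15).

The biconditional holds.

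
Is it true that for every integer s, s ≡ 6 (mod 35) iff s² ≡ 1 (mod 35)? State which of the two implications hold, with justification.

(⟸) This fails: take s = 1. Then 1² = 1 ≡ 1 (mod 35), yet 1 ≡ 1 (mod 35), not 6.

(⟹) Suppose s ≡ 6 (mod 35). Write s = 35j + 6. Then (35j + 6)² = 1225j² + 420j + 36 = 35(35j² + 12j + 1) + 1, so s² ≡ 1 (mod 35).

Not equivalent: only (⇒) holds.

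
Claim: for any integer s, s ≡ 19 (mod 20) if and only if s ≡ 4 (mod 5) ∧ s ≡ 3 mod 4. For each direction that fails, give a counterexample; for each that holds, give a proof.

(⟹) Suppose s ≡ 19 (mod 20); write s = 20j + 19. Since 5 ∣ 20, reducing mod 5 gives s ≡ 19 ≡ 4 (mod 5); since 4 ∣ 20, reducing mod 4 gives s ≡ 19 ≡ 3 (mod 4).

(⟸) Conversely, if s ≡ 4 (mod 5) and s ≡ 3 (mod 4), then by the Chinese remainder theorem s ≡ 19 (mod 20). This is exactly s ≡ 19 (mod 20).

Equivalent; both directions hold.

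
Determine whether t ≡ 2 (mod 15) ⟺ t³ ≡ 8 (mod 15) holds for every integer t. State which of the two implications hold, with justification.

(←) Suppose t³ ≡ 8 (mod 15). The only residue r in {0, …, 14} with r³ ≡ 8 (mod 15) is r = 2, so t ≡ 2 (mod 15).

(→) Suppose t ≡ 2 (mod 15). Write t = 15j + 2. Then (15j + 2)³ = 3375j³ + 1350j² + 180j + 8 = 15(225j³ + 90j² + 12j) + 8, so t³ ≡ 8 (mod 15).

The biconditional holds.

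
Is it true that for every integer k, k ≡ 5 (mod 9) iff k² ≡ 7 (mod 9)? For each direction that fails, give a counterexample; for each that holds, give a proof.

[⇒] Suppose k ≡ 5 (mod 9). Write k = 9j + 5. Then (9j + 5)² = 81j² + 90j + 25 = 9(9j² + 10j + 2) + 7, so k² ≡ 7 (mod 9).

[⇐] This fails: take k = 4. Then 4² = 16 ≡ 7 (mod 9), yet 4 ≡ 4 (mod 9), not 5.

Not equivalent: only (⇒) holds.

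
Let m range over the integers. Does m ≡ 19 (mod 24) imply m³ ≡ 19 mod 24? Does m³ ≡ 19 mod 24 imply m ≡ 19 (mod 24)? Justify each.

Both implications hold.

[⇒] Suppose m ≡ 19 (mod 24). Write m = 24j + 19. Then (24j + 19)³ = 13824j³ + 32832j² + 25992j + 6859 = 24(576j³ + 1368j² + 1083j + 285) + 19, so m³ ≡ 19 (mod 24).

[⇐] Conversely, suppose m³ ≡ 19 (mod 24). The only residue r in {0, …, 23} with r³ ≡ 19 (mod 24) is r = 19, so m ≡ 19 (mod 24).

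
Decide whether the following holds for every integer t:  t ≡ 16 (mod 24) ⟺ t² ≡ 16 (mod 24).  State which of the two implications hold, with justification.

(⟹) Suppose t ≡ 16 (mod 24). Write t = 24j + 16. Then (24j + 16)² = 576j² + 768j + 256 = 24(24j² + 32j + 10) + 16, so t² ≡ 16 (mod 24).

(⟸) This fails: take t = 4. Then 4² = 16 ≡ 16 (mod 24), yet 4 ≡ 4 (mod 24), not 16.

The forward direction holds; the converse fails.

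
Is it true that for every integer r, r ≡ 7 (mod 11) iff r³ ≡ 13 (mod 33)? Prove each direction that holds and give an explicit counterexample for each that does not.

Forward direction. This fails: take r = 18. Then 18 ≡ 7 (mod 11), but 18³ = 5832 ≡ 24 (mod 33), not 13.

Converse. The residues r modulo 33 with r³ ≡ 13 (mod 33) are exactly {7}, and each is ≡ 7 (mod 11).

The forward direction fails; the converse holds.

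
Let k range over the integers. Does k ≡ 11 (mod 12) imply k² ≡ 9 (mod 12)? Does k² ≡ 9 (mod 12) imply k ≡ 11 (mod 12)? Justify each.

(⇒) This fails: take k = 11. Then 11 ≡ 11 (mod 12), but 11² = 121 ≡ 1 (mod 12), not 9.

(⇐) This fails: take k = 3. Then 3² = 9 ≡ 9 (mod 12), yet 3 ≡ 3 (mod 12), not 11.

Both directions fail.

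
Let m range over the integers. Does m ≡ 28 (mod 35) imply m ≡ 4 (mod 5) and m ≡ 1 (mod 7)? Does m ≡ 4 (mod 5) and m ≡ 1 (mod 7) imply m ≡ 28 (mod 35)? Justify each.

Neither direction holds.

Forward direction. This fails: m = 28 gives 28 ≡ 28 (mod 35) but 28 ≡ 3 (mod 5), so the conjunction on the right does not hold.

Converse. This fails: m = 29 satisfies both congruences on the right (29 ≡ 4 mod 5 and 29 ≡ 1 mod 7) yet 29 ≡ 29 (mod 35), not 28.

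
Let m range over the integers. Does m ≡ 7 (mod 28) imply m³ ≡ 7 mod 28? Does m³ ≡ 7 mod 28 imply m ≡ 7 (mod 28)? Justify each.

Forward direction. Suppose m ≡ 7 (mod 28). Write m = 28j + 7. Then (28j + 7)³ = 21952j³ + 16464j² + 4116j + 343 = 28(784j³ + 588j² + 147j + 12) + 7, so m³ ≡ 7 (mod 28).

Converse. Suppose m³ ≡ 7 (mod 28). The only residue r in {0, …, 27} with r³ ≡ 7 (mod 28) is r = 7, so m ≡ 7 (mod 28).

Both implications hold.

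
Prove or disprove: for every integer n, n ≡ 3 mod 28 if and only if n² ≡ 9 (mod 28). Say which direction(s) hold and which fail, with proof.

(⇐) This fails: take n = 11. Then 11² = 121 ≡ 9 (mod 28), yet 11 ≡ 11 (mod 28), not 3.

(⇒) Suppose n ≡ 3 mod 28. Write n = 28j + 3. Then (28j + 3)² = 784j² + 168j + 9 = 28(28j² + 6j) + 9, so n² ≡ 9 (mod 28).

The forward direction holds; the converse fails.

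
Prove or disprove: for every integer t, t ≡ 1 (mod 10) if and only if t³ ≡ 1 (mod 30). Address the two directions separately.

Forward direction. This fails: take t = 11. Then 11 ≡ 1 (mod 10), but 11³ = 1331 ≡ 11 (mod 30), not 1.

Converse. The residues r modulo 30 with r³ ≡ 1 (mod 30) are exactly {1}, and each is ≡ 1 (mod 10).

Only the reverse direction holds.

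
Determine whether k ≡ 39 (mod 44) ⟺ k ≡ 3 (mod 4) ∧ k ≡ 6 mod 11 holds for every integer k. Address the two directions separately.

Both implications hold.

(⟹) Suppose k ≡ 39 (mod 44); write k = 44j + 39. Since 4 ∣ 44, reducing mod 4 gives k ≡ 39 ≡ 3 (mod 4); since 11 ∣ 44, reducing mod 11 gives k ≡ 39 ≡ 6 (mod 11).

(⟸) Conversely, if k ≡ 3 (mod 4) and k ≡ 6 (mod 11), then by the Chinese remainder theorem k ≡ 39 (mod 44). This is exactly k ≡ 39 (mod 44).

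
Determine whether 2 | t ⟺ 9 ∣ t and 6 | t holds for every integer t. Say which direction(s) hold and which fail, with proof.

(⇒) fails; (⇐) holds.

(⟸) Suppose 9 ∣ t and 6 ∣ t. Any common multiple of 9 and 6 is a multiple of their lcm; here lcm(9, 6) = 9·6/gcd(9, 6) = 54/3 = 18, so 18 ∣ t. Since 2 ∣ 18, it follows that 2 ∣ t.

(⟹) This fails: take t = 2. Certainly 2 ∣ 2, but 9 ∤ 2.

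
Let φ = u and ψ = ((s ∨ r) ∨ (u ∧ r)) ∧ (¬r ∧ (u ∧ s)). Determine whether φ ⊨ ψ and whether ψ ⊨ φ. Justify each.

(←) Assume the antecedent. If u is true, u reduces to true regardless of the other variables. If u is false, the antecedent cannot hold. Either way u holds.

(→) This fails. Under u = T, s = F, r = F, the left side is true but the right side is false.

Only the converse holds.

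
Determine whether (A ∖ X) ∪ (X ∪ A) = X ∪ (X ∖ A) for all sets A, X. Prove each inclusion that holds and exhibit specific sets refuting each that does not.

Only the reverse inclusion holds.

(⊆) This inclusion fails. Take A = {1}, X = ∅; then 1 ∈ (A ∖ X) ∪ (X ∪ A) but 1 ∉ X ∪ (X ∖ A).

(⊇) Let x ∈ X ∪ (X ∖ A). Then either x ∈ X and x ∉ A; or x ∈ A ∩ X. In each case x ∈ (A ∖ X) ∪ (X ∪ A), so X ∪ (X ∖ A) ⊆ (A ∖ X) ∪ (X ∪ A).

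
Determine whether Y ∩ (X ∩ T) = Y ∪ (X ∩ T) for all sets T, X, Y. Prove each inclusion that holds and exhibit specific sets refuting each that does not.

(⟸) This inclusion fails. Take T = {1}, X = {1}, Y = ∅; then 1 ∈ Y ∪ (X ∩ T) but 1 ∉ Y ∩ (X ∩ T).

(⟹) Let x ∈ Y ∩ (X ∩ T). Then x ∈ T ∩ X ∩ Y, from which x ∈ Y ∪ (X ∩ T).

Only the forward inclusion holds.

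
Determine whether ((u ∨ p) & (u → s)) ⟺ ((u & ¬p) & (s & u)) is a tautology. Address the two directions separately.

Not equivalent: only (⇐) holds.

[⇒] This fails. Under u = F, p = T, s = F, the left side is true but the right side is false.

[⇐] Assume the antecedent. If u is true, the antecedent forces (u = T, p = F, s = T), and (u ∨ p) & (u → s) holds there. If u is false, the antecedent cannot hold. Either way (u ∨ p) & (u → s) holds.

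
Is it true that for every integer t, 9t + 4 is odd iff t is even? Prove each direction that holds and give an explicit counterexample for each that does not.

Neither implication holds.

[⇒] This fails: t = 7 gives 9t + 4 = 67, which is odd, but 7 is odd, not even.

[⇐] This also fails: t = 4 is even, but 9t + 4 = 40 is even, not odd.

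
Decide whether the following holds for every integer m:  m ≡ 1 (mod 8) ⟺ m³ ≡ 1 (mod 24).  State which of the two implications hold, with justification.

Only the converse holds.

(⟹) This fails: take m = 9. Then 9 ≡ 1 (mod 8), but 9³ = 729 ≡ 9 (mod 24), not 1.

(⟸) Conversely, the residues r modulo 24 with r³ ≡ 1 (mod 24) are exactly {1}, and each is ≡ 1 (mod 8).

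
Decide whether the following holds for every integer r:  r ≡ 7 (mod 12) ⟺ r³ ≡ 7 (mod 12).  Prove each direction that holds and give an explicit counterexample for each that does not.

Equivalent; both directions hold.

Converse. Suppose r³ ≡ 7 (mod 12). The only residue r in {0, …, 11} with r³ ≡ 7 (mod 12) is r = 7, so r ≡ 7 (mod 12).

Forward direction. Suppose r ≡ 7 (mod 12). Write r = 12j + 7. Then (12j + 7)³ = 1728j³ + 3024j² + 1764j + 343 = 12(144j³ + 252j² + 147j + 28) + 7, so r³ ≡ 7 (mod 12).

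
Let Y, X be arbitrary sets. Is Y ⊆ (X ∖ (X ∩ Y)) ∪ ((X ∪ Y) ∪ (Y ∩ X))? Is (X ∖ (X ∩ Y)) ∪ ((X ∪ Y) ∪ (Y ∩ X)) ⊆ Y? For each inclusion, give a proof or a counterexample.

Only the forward inclusion holds.

Forward inclusion. Let x ∈ Y. Then either x ∈ Y and x ∉ X; or x ∈ Y ∩ X. In each case x ∈ (X ∖ (X ∩ Y)) ∪ ((X ∪ Y) ∪ (Y ∩ X)), so Y ⊆ (X ∖ (X ∩ Y)) ∪ ((X ∪ Y) ∪ (Y ∩ X)).

Reverse inclusion. This inclusion fails. Take Y = ∅, X = {1}; then 1 ∈ (X ∖ (X ∩ Y)) ∪ ((X ∪ Y) ∪ (Y ∩ X)) but 1 ∉ Y.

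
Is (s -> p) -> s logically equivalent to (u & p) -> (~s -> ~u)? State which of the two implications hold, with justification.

(⇐) This fails. Under s = F, p = F, u = F, the left side is false but the right side is true.

(⇒) Assume the antecedent. If s is true, (u & p) -> (~s -> ~u) reduces to true regardless of the other variables. If s is false, the antecedent cannot hold. Either way (u & p) -> (~s -> ~u) holds.

Only the forward direction holds.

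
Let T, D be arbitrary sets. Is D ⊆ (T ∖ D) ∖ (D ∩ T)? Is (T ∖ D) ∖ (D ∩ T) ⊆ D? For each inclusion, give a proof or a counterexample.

(⊆) This inclusion fails. Take T = ∅, D = {1}; then 1 ∈ D but 1 ∉ (T ∖ D) ∖ (D ∩ T).

(⊇) This inclusion fails. Take T = {1}, D = ∅; then 1 ∈ (T ∖ D) ∖ (D ∩ T) but 1 ∉ D.

Both inclusions fail.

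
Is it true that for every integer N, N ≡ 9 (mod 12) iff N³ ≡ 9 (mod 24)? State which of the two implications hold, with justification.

[⇒] This fails: take N = 21. Then 21 ≡ 9 (mod 12), but 21³ = 9261 ≡ 21 (mod 24), not 9.

[⇐] Conversely, the residues r modulo 24 with r³ ≡ 9 (mod 24) are exactly {9}, and each is ≡ 9 (mod 12).

The forward direction fails; the converse holds.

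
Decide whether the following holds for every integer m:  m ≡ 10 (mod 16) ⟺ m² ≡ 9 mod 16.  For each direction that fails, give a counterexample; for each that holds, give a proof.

(⟹) This fails: take m = 10. Then 10 ≡ 10 (mod 16), but 10² = 100 ≡ 4 (mod 16), not 9.

(⟸) This fails: take m = 3. Then 3² = 9 ≡ 9 (mod 16), yet 3 ≡ 3 (mod 16), not 10.

Both directions fail.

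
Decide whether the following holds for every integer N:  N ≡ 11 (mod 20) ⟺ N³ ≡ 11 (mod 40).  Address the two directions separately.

Only the reverse direction holds.

[⇒] This fails: take N = 31. Then 31 ≡ 11 (mod 20), but 31³ = 29791 ≡ 31 (mod 40), not 11.

[⇐] Conversely, the residues r modulo 40 with r³ ≡ 11 (mod 40) are exactly {11}, and each is ≡ 11 (mod 20).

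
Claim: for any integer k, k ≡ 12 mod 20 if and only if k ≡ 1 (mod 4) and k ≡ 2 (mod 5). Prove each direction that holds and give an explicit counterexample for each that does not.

[⇒] This fails: k = 12 gives 12 ≡ 12 (mod 20) but 12 ≡ 0 (mod 4), so the conjunction on the right does not hold.

[⇐] This fails: k = 17 satisfies both congruences on the right (17 ≡ 1 mod 4 and 17 ≡ 2 mod 5) yet 17 ≡ 17 (mod 20), not 12.

(⇒) fails and (⇐) fails.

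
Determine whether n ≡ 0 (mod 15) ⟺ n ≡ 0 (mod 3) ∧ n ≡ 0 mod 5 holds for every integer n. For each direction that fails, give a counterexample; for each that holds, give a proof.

(⇒) Suppose n ≡ 0 (mod 15); write n = 15j + 0. Since 3 ∣ 15, reducing mod 3 gives n ≡ 0 (mod 3); since 5 ∣ 15, reducing mod 5 gives n ≡ 0 (mod 5).

(⇐) Conversely, if n ≡ 0 (mod 3) and n ≡ 0 (mod 5), then by the Chinese remainder theorem n ≡ 0 (mod 15). This is exactly n ≡ 0 (mod 15).

Both directions hold; the statement is true.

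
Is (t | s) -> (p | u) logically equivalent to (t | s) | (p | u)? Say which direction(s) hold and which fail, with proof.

Both directions fail.

(→) This fails. Under s = F, p = F, t = F, u = F, the left side is true but the right side is false.

(←) This fails. Under s = T, p = F, t = F, u = F, the left side is false but the right side is true.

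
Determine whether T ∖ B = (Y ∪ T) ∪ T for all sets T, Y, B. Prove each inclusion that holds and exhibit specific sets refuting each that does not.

(⟹) Let x ∈ T ∖ B. Then either x ∈ T and x ∉ Y, B; or x ∈ T ∩ Y and x ∉ B. In each case x ∈ (Y ∪ T) ∪ T, so T ∖ B ⊆ (Y ∪ T) ∪ T.

(⟸) This inclusion fails. Take T = ∅, Y = {1}, B = ∅; then 1 ∈ (Y ∪ T) ∪ T but 1 ∉ T ∖ B.

Only the forward inclusion holds.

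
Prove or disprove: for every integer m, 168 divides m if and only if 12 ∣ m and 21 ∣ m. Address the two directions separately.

(→) If 168 ∣ m, write m = 168q. Since 168 = 14·12, m = 12·(14q), so 12 ∣ m; and since 168 = 8·21, m = 21·(8q), so 21 ∣ m.

(←) This fails: take m = 84. Both 12 ∣ 84 and 21 ∣ 84, yet 84 is not a multiple of 168 (since 84 = 0·168 + 84), so 168 ∤ 84.

The forward direction holds; the converse fails.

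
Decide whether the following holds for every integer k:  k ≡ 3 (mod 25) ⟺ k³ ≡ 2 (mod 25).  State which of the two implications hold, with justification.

The biconditional holds.

Forward direction. Suppose k ≡ 3 (mod 25). Write k = 25j + 3. Then (25j + 3)³ = 15625j³ + 5625j² + 675j + 27 = 25(625j³ + 225j² + 27j + 1) + 2, so k³ ≡ 2 (mod 25).

Converse. Suppose k³ ≡ 2 (mod 25). The only residue r in {0, …, 24} with r³ ≡ 2 (mod 25) is r = 3, so k ≡ 3 (mod 25).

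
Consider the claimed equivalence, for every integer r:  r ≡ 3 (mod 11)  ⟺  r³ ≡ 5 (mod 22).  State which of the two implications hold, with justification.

(⇒) fails; (⇐) holds.

[⇒] This fails: take r = 14. Then 14 ≡ 3 (mod 11), but 14³ = 2744 ≡ 16 (mod 22), not 5.

[⇐] Conversely, the residues r modulo 22 with r³ ≡ 5 (mod 22) are exactly {3}, and each is ≡ 3 (mod 11).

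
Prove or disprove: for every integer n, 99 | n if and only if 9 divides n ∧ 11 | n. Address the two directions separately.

(⇒) If 99 ∣ n, write n = 99q. Since 99 = 11·9, n = 9·(11q), so 9 ∣ n; and since 99 = 9·11, n = 11·(9q), so 11 ∣ n.

(⇐) Suppose 9 ∣ n and 11 ∣ n. Any common multiple of 9 and 11 is a multiple of their lcm; here gcd(9, 11) = 1, so lcm(9, 11) = 9·11 = 99, so 99 ∣ n.

Both directions hold; the statement is true.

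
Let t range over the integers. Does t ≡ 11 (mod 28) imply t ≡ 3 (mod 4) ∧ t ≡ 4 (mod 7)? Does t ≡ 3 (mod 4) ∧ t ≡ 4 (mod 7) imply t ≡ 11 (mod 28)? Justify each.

Both implications hold.

(⇒) Suppose t ≡ 11 (mod 28); write t = 28j + 11. Since 4 ∣ 28, reducing mod 4 gives t ≡ 11 ≡ 3 (mod 4); since 7 ∣ 28, reducing mod 7 gives t ≡ 11 ≡ 4 (mod 7).

(⇐) Conversely, if t ≡ 3 (mod 4) and t ≡ 4 (mod 7), then by the Chinese remainder theorem t ≡ 11 (mod 28). This is exactly t ≡ 11 (mod 28).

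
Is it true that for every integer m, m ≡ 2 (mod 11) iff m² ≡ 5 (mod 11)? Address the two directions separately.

Both directions fail.

[⇒] This fails: take m = 2. Then 2 ≡ 2 (mod 11), but 2² = 4 ≡ 4 (mod 11), not 5.

[⇐] This fails: take m = 4. Then 4² = 16 ≡ 5 (mod 11), yet 4 ≡ 4 (mod 11), not 2.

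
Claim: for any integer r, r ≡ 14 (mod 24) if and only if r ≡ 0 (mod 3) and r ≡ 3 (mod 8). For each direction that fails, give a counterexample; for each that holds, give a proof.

(⇒) This fails: r = 14 gives 14 ≡ 14 (mod 24) but 14 ≡ 2 (mod 3), so the conjunction on the right does not hold.

(⇐) This fails: r = 3 satisfies both congruences on the right (3 ≡ 0 mod 3 and 3 ≡ 3 mod 8) yet 3 ≡ 3 (mod 24), not 14.

Neither direction holds.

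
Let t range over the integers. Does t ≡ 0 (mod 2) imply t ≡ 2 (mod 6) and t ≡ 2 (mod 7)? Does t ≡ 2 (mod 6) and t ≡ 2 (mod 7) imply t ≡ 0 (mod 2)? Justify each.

(⇒) fails; (⇐) holds.

(⟸) If t ≡ 2 (mod 6) and t ≡ 2 (mod 7), then by the Chinese remainder theorem t ≡ 2 (mod 42). Since 2 ≡ 0 (mod 2) and 2 ∣ 42, we get t ≡ 0 (mod 2).

(⟹) This fails: t = 0 gives 0 ≡ 0 (mod 2) but 0 ≡ 0 (mod 6), so the conjunction on the right does not hold.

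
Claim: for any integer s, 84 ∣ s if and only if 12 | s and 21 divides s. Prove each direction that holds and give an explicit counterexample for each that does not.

Both directions hold.

(→) If 84 ∣ s, write s = 84q. Since 84 = 7·12, s = 12·(7q), so 12 ∣ s; and since 84 = 4·21, s = 21·(4q), so 21 ∣ s.

(←) Suppose 12 ∣ s and 21 ∣ s. Any common multiple of 12 and 21 is a multiple of their lcm; here lcm(12, 21) = 12·21/gcd(12, 21) = 252/3 = 84, so 84 ∣ s.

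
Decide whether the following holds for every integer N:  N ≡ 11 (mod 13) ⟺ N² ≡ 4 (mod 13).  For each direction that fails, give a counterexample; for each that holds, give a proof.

Forward direction. Suppose N ≡ 11 (mod 13). Write N = 13j + 11. Then (13j + 11)² = 169j² + 286j + 121 = 13(13j² + 22j + 9) + 4, so N² ≡ 4 (mod 13).

Converse. This fails: take N = 2. Then 2² = 4 ≡ 4 (mod 13), yet 2 ≡ 2 (mod 13), not 11.

Not equivalent: only (⇒) holds.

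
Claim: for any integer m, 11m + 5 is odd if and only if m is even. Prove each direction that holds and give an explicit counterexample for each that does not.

Equivalent; both directions hold.

Forward direction. Suppose 11m + 5 is odd. Since 11 is odd, 11m and m have the same parity, so 11m + 5 ≡ m + 5 (mod 2). As 5 is odd, 11m + 5 is odd exactly when m is even. Thus m is even.

Converse. Suppose m is even; write m = 2j. Then 11m + 5 = 11·(2j) + 5 = 2·11j + 5, which is odd.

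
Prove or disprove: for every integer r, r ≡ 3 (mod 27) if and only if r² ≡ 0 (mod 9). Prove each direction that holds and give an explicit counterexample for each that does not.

The forward direction holds; the converse fails.

(⇒) Suppose r ≡ 3 (mod 27). Then r² ≡ 3² = 9 (mod 27), and since 9 ∣ 27, also r² ≡ 0 (mod 9).

(⇐) This fails: take r = 0. Then 0² = 0 ≡ 0 (mod 9), yet 0 ≡ 0 (mod 27), not 3.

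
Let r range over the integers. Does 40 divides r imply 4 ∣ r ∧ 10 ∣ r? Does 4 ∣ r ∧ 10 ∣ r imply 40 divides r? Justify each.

Only the forward implication holds.

(⇒) If 40 ∣ r, write r = 40q. Since 40 = 10·4, r = 4·(10q), so 4 ∣ r; and since 40 = 4·10, r = 10·(4q), so 10 ∣ r.

(⇐) This fails: take r = 20. Both 4 ∣ 20 and 10 ∣ 20, yet 20 is not a multiple of 40 (since 20 = 0·40 + 20), so 40 ∤ 20.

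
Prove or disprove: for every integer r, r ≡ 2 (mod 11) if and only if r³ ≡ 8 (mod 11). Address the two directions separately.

Both directions hold.

(⟹) Suppose r ≡ 2 (mod 11). Write r = 11j + 2. Then (11j + 2)³ = 1331j³ + 726j² + 132j + 8 = 11(121j³ + 66j² + 12j) + 8, so r³ ≡ 8 (mod 11).

(⟸) For the converse, argue contrapositively. If r ≢ 2 (mod 11), then r is congruent to one of 0, 1, 3, 4, 5, 6, 7, 8, 9, 10 modulo 11, and these give r³ ≡ 0, 1, 5, 9, 4, 7, 2, 6, 3, 10 respectively — never 8.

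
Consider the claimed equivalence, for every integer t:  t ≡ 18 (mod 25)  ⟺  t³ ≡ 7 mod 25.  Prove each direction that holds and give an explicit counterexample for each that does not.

Both implications hold.

[⇒] Suppose t ≡ 18 (mod 25). Write t = 25j + 18. Then (25j + 18)³ = 15625j³ + 33750j² + 24300j + 5832 = 25(625j³ + 1350j² + 972j + 233) + 7, so t³ ≡ 7 (mod 25).

[⇐] Conversely, suppose t³ ≡ 7 (mod 25). The only residue r in {0, …, 24} with r³ ≡ 7 (mod 25) is r = 18, so t ≡ 18 (mod 25).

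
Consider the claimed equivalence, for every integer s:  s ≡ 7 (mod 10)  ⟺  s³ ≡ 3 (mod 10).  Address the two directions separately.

Both directions hold.

(⇒) Suppose s ≡ 7 (mod 10). Write s = 10j + 7. Then (10j + 7)³ = 1000j³ + 2100j² + 1470j + 343 = 10(100j³ + 210j² + 147j + 34) + 3, so s³ ≡ 3 (mod 10).

(⇐) For the converse, argue contrapositively. If s ≢ 7 (mod 10), then s is congruent to one of 0, 1, 2, 3, 4, 5, 6, 8, 9 modulo 10, and these give s³ ≡ 0, 1, 8, 7, 4, 5, 6, 2, 9 respectively — never 3.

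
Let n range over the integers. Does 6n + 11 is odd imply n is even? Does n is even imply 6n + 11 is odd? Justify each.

The forward direction fails; the converse holds.

(→) This fails: take n = 5. Then 6n + 11 = 41, which is odd, yet n = 5 is odd, not even.

(←) Suppose n is even. Since 6 is even, 6n is even for every n, so 6n + 11 has the same parity as 11, which is odd. Hence 6n + 11 is odd.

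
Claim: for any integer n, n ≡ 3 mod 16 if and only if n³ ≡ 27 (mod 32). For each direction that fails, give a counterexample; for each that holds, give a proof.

(⇒) This fails: take n = 19. Then 19 ≡ 3 (mod 16), but 19³ = 6859 ≡ 11 (mod 32), not 27.

(⇐) Conversely, the residues r modulo 32 with r³ ≡ 27 (mod 32) are exactly {3}, and each is ≡ 3 (mod 16).

The forward direction fails; the converse holds.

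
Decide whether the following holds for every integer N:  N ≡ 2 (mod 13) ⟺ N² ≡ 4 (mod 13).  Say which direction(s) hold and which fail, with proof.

[⇒] Suppose N ≡ 2 (mod 13). Write N = 13j + 2. Then (13j + 2)² = 169j² + 52j + 4 = 13(13j² + 4j) + 4, so N² ≡ 4 (mod 13).

[⇐] This fails: take N = 11. Then 11² = 121 ≡ 4 (mod 13), yet 11 ≡ 11 (mod 13), not 2.

Only the forward direction holds.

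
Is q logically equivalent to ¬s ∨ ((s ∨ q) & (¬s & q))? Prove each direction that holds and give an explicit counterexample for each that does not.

Forward direction. This fails. Under q = T, s = T, the left side is true but the right side is false.

Converse. This fails. Under q = F, s = F, the left side is false but the right side is true.

Both directions fail.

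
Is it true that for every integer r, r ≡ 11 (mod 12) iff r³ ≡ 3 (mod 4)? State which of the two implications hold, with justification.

[⇐] This fails: take r = 3. Then 3³ = 27 ≡ 3 (mod 4), yet 3 ≡ 3 (mod 12), not 11.

[⇒] Suppose r ≡ 11 (mod 12). Then r³ ≡ 11³ = 1331 (mod 12), and since 4 ∣ 12, also r³ ≡ 3 (mod 4).

The forward direction holds; the converse fails.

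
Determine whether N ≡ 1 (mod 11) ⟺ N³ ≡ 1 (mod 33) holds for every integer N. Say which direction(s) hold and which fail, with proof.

(⟹) This fails: take N = 12. Then 12 ≡ 1 (mod 11), but 12³ = 1728 ≡ 12 (mod 33), not 1.

(⟸) Conversely, the residues r modulo 33 with r³ ≡ 1 (mod 33) are exactly {1}, and each is ≡ 1 (mod 11).

The forward direction fails; the converse holds.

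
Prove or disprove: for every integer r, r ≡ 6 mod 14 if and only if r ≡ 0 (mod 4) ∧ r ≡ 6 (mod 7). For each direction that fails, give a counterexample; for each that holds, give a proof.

Forward direction. This fails: r = 6 gives 6 ≡ 6 (mod 14) but 6 ≡ 2 (mod 4), so the conjunction on the right does not hold.

Converse. If r ≡ 0 (mod 4) and r ≡ 6 (mod 7), then by the Chinese remainder theorem r ≡ 20 (mod 28). Since 20 ≡ 6 (mod 14) and 14 ∣ 28, we get r ≡ 6 (mod 14).

Only the reverse direction holds.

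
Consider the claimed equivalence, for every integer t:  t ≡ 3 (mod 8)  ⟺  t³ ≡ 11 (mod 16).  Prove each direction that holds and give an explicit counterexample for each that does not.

(⇒) fails; (⇐) holds.

Forward direction. This fails: take t = 11. Then 11 ≡ 3 (mod 8), but 11³ = 1331 ≡ 3 (mod 16), not 11.

Converse. The residues r modulo 16 with r³ ≡ 11 (mod 16) are exactly {3}, and each is ≡ 3 (mod 8).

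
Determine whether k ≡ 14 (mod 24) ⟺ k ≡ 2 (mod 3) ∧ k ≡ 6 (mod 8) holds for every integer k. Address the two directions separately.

[⇒] Suppose k ≡ 14 (mod 24); write k = 24j + 14. Since 3 ∣ 24, reducing mod 3 gives k ≡ 14 ≡ 2 (mod 3); since 8 ∣ 24, reducing mod 8 gives k ≡ 14 ≡ 6 (mod 8).

[⇐] Conversely, if k ≡ 2 (mod 3) and k ≡ 6 (mod 8), then by the Chinese remainder theorem k ≡ 14 (mod 24). This is exactly k ≡ 14 (mod 24).

Both directions hold; the statement is true.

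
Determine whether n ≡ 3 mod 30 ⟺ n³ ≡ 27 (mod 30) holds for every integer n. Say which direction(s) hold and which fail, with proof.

Converse. Suppose n³ ≡ 27 (mod 30). The only residue r in {0, …, 29} with r³ ≡ 27 (mod 30) is r = 3, so n ≡ 3 (mod 30).

Forward direction. Suppose n ≡ 3 mod 30. Write n = 30j + 3. Then (30j + 3)³ = 27000j³ + 8100j² + 810j + 27 = 30(900j³ + 270j² + 27j) + 27, so n³ ≡ 27 (mod 30).

Both directions hold; the statement is true.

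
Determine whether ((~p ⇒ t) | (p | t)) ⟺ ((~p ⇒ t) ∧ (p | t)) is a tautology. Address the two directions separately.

Both directions hold; the statement is true.

(→) Assume the antecedent. If t is true, (~p ⇒ t) ∧ (p | t) reduces to true regardless of the other variables. If t is false, the antecedent forces (t = F, p = T), and (~p ⇒ t) ∧ (p | t) holds there. Either way (~p ⇒ t) ∧ (p | t) holds.

(←) Assume the antecedent. If t is true, (~p ⇒ t) | (p | t) reduces to true regardless of the other variables. If t is false, the antecedent forces (t = F, p = T), and (~p ⇒ t) | (p | t) holds there. Either way (~p ⇒ t) | (p | t) holds.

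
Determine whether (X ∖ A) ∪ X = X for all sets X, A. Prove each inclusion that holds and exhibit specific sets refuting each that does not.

(⊇) Let x ∈ X. Then either x ∈ X and x ∉ A; or x ∈ X ∩ A. In each case x ∈ (X ∖ A) ∪ X, so X ⊆ (X ∖ A) ∪ X.

(⊆) Let x ∈ (X ∖ A) ∪ X. Then either x ∈ X and x ∉ A; or x ∈ X ∩ A. In each case x ∈ X, so (X ∖ A) ∪ X ⊆ X.

Both inclusions hold.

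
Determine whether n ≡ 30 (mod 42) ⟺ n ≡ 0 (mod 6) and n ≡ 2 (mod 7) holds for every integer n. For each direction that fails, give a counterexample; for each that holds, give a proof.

Equivalent; both directions hold.

(→) Suppose n ≡ 30 (mod 42); write n = 42j + 30. Since 6 ∣ 42, reducing mod 6 gives n ≡ 30 ≡ 0 (mod 6); since 7 ∣ 42, reducing mod 7 gives n ≡ 30 ≡ 2 (mod 7).

(←) Conversely, if n ≡ 0 (mod 6) and n ≡ 2 (mod 7), then by the Chinese remainder theorem n ≡ 30 (mod 42). This is exactly n ≡ 30 (mod 42).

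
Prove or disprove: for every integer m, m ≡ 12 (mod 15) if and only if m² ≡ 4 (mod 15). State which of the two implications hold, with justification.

Neither direction holds.

Forward direction. This fails: take m = 12. Then 12 ≡ 12 (mod 15), but 12² = 144 ≡ 9 (mod 15), not 4.

Converse. This fails: take m = 2. Then 2² = 4 ≡ 4 (mod 15), yet 2 ≡ 2 (mod 15), not 12.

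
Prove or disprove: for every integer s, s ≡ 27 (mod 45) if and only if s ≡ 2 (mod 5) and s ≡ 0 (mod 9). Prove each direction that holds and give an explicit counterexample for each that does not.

(⟹) Suppose s ≡ 27 (mod 45); write s = 45j + 27. Since 5 ∣ 45, reducing mod 5 gives s ≡ 27 ≡ 2 (mod 5); since 9 ∣ 45, reducing mod 9 gives s ≡ 27 ≡ 0 (mod 9).

(⟸) Conversely, if s ≡ 2 (mod 5) and s ≡ 0 (mod 9), then by the Chinese remainder theorem s ≡ 27 (mod 45). This is exactly s ≡ 27 (mod 45).

The biconditional holds.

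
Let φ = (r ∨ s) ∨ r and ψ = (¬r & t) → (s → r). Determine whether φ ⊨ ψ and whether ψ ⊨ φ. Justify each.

[⇒] This fails. Under r = F, s = T, t = T, the left side is true but the right side is false.

[⇐] This fails. Under r = F, s = F, t = F, the left side is false but the right side is true.

Both directions fail.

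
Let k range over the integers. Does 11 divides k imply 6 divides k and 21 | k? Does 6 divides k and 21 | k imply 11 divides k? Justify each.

[⇒] This fails: take k = 11. Certainly 11 ∣ 11, but 6 ∤ 11.

[⇐] This fails: take k = 42. Both 6 ∣ 42 and 21 ∣ 42, yet 42 is not a multiple of 11 (since 42 = 3·11 + 9), so 11 ∤ 42.

Neither implication holds.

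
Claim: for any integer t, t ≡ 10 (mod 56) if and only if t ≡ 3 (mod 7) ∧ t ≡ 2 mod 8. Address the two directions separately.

(⇐) If t ≡ 3 (mod 7) and t ≡ 2 (mod 8), then by the Chinese remainder theorem t ≡ 10 (mod 56). This is exactly t ≡ 10 (mod 56).

(⇒) Suppose t ≡ 10 (mod 56); write t = 56j + 10. Since 7 ∣ 56, reducing mod 7 gives t ≡ 10 ≡ 3 (mod 7); since 8 ∣ 56, reducing mod 8 gives t ≡ 10 ≡ 2 (mod 8).

Both directions hold; the statement is true.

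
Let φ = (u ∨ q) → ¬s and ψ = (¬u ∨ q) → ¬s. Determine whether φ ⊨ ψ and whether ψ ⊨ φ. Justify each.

Both directions fail.

(⇒) This fails. Under s = T, q = F, u = F, the left side is true but the right side is false.

(⇐) This fails. Under s = T, q = F, u = T, the left side is false but the right side is true.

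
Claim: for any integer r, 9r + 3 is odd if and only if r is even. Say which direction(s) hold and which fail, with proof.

Equivalent; both directions hold.

(⟹) Suppose 9r + 3 is odd. Since 9 is odd, 9r and r have the same parity, so 9r + 3 ≡ r + 3 (mod 2). As 3 is odd, 9r + 3 is odd exactly when r is even. Thus r is even.

(⟸) Conversely, suppose r is even; write r = 2j. Then 9r + 3 = 9·(2j) + 3 = 2·9j + 3, which is odd.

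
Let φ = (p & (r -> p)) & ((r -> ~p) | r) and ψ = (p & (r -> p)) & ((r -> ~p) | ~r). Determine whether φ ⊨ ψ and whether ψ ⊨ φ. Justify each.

Only the reverse direction holds.

(→) This fails. Under r = T, p = T, the left side is true but the right side is false.

(←) Assume the antecedent. If r is true, the antecedent cannot hold. If r is false, the antecedent forces (r = F, p = T), and the consequent holds there. Either way the consequent holds.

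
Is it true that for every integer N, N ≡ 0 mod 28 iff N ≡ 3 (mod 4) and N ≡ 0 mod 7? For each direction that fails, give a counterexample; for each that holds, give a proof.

(⇒) fails and (⇐) fails.

(⟹) This fails: N = 0 gives 0 ≡ 0 (mod 28) but 0 ≡ 0 (mod 4), so the conjunction on the right does not hold.

(⟸) This fails: N = 7 satisfies both congruences on the right (7 ≡ 3 mod 4 and 7 ≡ 0 mod 7) yet 7 ≡ 7 (mod 28), not 0.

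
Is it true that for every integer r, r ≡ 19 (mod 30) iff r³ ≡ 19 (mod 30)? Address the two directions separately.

The biconditional holds.

(→) Suppose r ≡ 19 (mod 30). Write r = 30j + 19. Then (30j + 19)³ = 27000j³ + 51300j² + 32490j + 6859 = 30(900j³ + 1710j² + 1083j + 228) + 19, so r³ ≡ 19 (mod 30).

(←) Conversely, suppose r³ ≡ 19 (mod 30). The only residue r in {0, …, 29} with r³ ≡ 19 (mod 30) is r = 19, so r ≡ 19 (mod 30).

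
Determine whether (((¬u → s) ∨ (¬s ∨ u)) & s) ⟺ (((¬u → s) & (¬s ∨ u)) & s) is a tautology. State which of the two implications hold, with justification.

The forward direction fails; the converse holds.

(⇒) This fails. Under u = F, s = T, the left side is true but the right side is false.

(⇐) Assume the antecedent. If u is true, the antecedent forces (u = T, s = T), and ((¬u → s) ∨ (¬s ∨ u)) & s holds there. If u is false, the antecedent cannot hold. Either way ((¬u → s) ∨ (¬s ∨ u)) & s holds.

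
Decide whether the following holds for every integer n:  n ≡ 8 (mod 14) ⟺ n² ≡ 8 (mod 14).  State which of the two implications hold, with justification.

(⇒) Suppose n ≡ 8 (mod 14). Write n = 14j + 8. Then (14j + 8)² = 196j² + 224j + 64 = 14(14j² + 16j + 4) + 8, so n² ≡ 8 (mod 14).

(⇐) This fails: take n = 6. Then 6² = 36 ≡ 8 (mod 14), yet 6 ≡ 6 (mod 14), not 8.

Not equivalent: only (⇒) holds.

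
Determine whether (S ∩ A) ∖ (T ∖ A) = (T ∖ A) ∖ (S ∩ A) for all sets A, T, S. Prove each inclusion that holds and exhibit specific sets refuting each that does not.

(⊆) This inclusion fails. Take A = {1}, T = ∅, S = {1}; then 1 ∈ (S ∩ A) ∖ (T ∖ A) but 1 ∉ (T ∖ A) ∖ (S ∩ A).

(⊇) This inclusion fails. Take A = ∅, T = {1}, S = ∅; then 1 ∈ (T ∖ A) ∖ (S ∩ A) but 1 ∉ (S ∩ A) ∖ (T ∖ A).

Both inclusions fail.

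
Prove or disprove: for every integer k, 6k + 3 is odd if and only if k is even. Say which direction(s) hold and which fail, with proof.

Forward direction. This fails: take k = 3. Then 6k + 3 = 21, which is odd, yet k = 3 is odd, not even.

Converse. Suppose k is even. Since 6 is even, 6k is even for every k, so 6k + 3 has the same parity as 3, which is odd. Hence 6k + 3 is odd.

The forward direction fails; the converse holds.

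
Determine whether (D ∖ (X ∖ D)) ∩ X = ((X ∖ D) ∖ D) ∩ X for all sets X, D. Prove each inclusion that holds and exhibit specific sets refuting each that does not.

Both inclusions fail.

(⊆) This inclusion fails. Take X = {1}, D = {1}; then 1 ∈ (D ∖ (X ∖ D)) ∩ X but 1 ∉ ((X ∖ D) ∖ D) ∩ X.

(⊇) This inclusion fails. Take X = {1}, D = ∅; then 1 ∈ ((X ∖ D) ∖ D) ∩ X but 1 ∉ (D ∖ (X ∖ D)) ∩ X.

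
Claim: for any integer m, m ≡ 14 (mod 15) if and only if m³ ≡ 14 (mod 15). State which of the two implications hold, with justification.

(⇒) Suppose m ≡ 14 (mod 15). Write m = 15j + 14. Then (15j + 14)³ = 3375j³ + 9450j² + 8820j + 2744 = 15(225j³ + 630j² + 588j + 182) + 14, so m³ ≡ 14 (mod 15).

(⇐) Conversely, suppose m³ ≡ 14 (mod 15). The only residue r in {0, …, 14} with r³ ≡ 14 (mod 15) is r = 14, so m ≡ 14 (mod 15).

Both directions hold.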